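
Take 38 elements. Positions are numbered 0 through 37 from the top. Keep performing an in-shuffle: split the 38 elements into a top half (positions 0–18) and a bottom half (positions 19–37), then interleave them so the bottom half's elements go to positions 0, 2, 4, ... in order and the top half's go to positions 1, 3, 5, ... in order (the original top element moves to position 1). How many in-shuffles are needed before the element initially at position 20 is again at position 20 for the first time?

Follow position 20 under repeated in-shuffles:
20 → 2 → 5 → 11 → 23 → 8 → 17 → 35 → 32 → 26 → 14 → 29 → 20
It first returns after 12 in-shuffles.

12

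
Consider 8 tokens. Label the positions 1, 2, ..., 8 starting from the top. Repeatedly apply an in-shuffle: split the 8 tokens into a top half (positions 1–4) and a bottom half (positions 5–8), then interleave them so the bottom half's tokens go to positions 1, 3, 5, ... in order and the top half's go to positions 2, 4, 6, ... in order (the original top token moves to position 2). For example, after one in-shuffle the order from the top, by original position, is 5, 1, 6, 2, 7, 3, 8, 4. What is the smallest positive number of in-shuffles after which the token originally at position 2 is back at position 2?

Follow position 2 under repeated in-shuffles:
2 → 4 → 8 → 7 → 5 → 1 → 2
It first returns after 6 in-shuffles.

6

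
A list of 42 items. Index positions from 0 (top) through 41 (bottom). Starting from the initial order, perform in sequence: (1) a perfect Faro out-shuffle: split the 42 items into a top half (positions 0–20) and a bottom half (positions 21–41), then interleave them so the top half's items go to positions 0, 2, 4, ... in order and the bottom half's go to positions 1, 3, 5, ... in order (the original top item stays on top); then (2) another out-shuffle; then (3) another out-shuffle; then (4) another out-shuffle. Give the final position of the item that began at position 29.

13

Track the item from position 29 forward through each operation:
  after op 1 (out-shuffle): 29 → 17
  after op 2 (out-shuffle): 17 → 34
  after op 3 (out-shuffle): 34 → 27
  after op 4 (out-shuffle): 27 → 13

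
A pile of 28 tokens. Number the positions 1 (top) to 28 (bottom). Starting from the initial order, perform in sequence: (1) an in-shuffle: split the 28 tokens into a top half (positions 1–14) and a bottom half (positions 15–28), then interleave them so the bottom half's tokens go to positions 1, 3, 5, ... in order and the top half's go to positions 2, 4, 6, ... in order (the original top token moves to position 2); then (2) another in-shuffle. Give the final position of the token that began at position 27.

21

Track the token from position 27 forward through each operation:
  after op 1 (in-shuffle): 27 → 25
  after op 2 (in-shuffle): 25 → 21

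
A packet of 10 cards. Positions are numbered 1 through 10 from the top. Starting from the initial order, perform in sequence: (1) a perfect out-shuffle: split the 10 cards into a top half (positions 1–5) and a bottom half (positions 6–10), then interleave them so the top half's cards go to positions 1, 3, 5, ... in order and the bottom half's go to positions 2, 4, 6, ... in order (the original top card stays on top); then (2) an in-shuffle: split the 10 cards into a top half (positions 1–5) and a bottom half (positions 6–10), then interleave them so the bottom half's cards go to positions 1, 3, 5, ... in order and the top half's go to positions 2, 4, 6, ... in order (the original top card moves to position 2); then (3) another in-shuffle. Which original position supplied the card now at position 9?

3

Undo the operations in reverse order, starting from position 9:
  undo op 3 (in-shuffle, from bottom half): 9 ← 10
  undo op 2 (in-shuffle, from top half): 10 ← 5
  undo op 1 (out-shuffle, from top half): 5 ← 3
So the card at position 9 came from original position 3.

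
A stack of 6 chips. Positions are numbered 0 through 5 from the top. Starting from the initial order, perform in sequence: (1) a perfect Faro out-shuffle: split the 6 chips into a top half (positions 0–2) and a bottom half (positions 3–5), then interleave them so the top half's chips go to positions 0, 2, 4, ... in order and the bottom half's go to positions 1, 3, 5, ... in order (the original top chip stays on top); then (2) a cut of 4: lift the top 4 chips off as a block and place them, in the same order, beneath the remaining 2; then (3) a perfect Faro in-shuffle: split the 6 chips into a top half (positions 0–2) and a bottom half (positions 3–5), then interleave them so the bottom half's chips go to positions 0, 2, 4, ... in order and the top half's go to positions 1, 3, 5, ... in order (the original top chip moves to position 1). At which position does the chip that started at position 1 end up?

Track the chip from position 1 forward through each operation:
  after op 1 (out-shuffle): 1 → 2
  after op 2 (cut 4): 2 → 4
  after op 3 (in-shuffle): 4 → 2

2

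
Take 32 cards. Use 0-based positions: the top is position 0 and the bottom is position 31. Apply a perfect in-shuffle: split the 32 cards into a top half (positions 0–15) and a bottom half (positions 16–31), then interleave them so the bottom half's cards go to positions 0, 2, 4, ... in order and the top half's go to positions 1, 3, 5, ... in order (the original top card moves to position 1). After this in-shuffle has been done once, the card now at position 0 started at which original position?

Work backwards from position 0, undoing one in-shuffle at a time:
0 ← 16
So the card now at position 0 started at position 16.

16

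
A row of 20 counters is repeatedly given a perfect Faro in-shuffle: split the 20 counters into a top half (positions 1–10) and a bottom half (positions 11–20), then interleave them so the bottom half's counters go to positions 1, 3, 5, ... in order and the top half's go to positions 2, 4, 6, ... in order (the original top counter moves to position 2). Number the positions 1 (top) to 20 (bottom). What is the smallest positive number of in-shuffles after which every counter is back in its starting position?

The in-shuffle permutes the 20 positions with cycle lengths [2, 3, 3, 6, 6].
Every counter is home exactly when every cycle has completed a whole number of laps, i.e. after lcm(2, 3, 6) = 6 in-shuffles.

6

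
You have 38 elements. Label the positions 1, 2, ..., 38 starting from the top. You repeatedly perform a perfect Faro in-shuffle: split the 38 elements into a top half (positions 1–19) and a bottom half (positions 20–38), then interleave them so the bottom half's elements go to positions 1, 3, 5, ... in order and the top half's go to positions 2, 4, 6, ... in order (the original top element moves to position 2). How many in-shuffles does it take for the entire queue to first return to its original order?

The in-shuffle permutes the 38 positions with cycle lengths [2, 12, 12, 12].
Every element is home exactly when every cycle has completed a whole number of laps, i.e. after lcm(2, 12) = 12 in-shuffles.

12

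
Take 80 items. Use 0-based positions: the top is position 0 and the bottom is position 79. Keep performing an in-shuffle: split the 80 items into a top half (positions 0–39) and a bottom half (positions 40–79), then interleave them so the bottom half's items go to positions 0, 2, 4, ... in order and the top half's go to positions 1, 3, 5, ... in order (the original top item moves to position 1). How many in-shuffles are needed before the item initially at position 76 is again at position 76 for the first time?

54

Follow position 76 under repeated in-shuffles:
76 → 72 → 64 → 48 → 16 → 33 → 67 → 54 → ... → 76 (length 54)
It first returns after 54 in-shuffles.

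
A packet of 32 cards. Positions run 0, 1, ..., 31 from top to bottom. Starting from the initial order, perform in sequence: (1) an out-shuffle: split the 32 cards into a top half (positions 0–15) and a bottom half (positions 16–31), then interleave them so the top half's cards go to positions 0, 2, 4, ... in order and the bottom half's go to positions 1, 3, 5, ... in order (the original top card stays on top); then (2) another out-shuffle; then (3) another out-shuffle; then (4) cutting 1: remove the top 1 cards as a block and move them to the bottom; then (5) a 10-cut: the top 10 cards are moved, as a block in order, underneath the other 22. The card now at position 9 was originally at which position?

18

Undo the operations in reverse order, starting from position 9:
  undo op 5 (cut 10): 9 ← 19
  undo op 4 (cut 1): 19 ← 20
  undo op 3 (out-shuffle, from top half): 20 ← 10
  undo op 2 (out-shuffle, from top half): 10 ← 5
  undo op 1 (out-shuffle, from bottom half): 5 ← 18
So the card at position 9 came from original position 18.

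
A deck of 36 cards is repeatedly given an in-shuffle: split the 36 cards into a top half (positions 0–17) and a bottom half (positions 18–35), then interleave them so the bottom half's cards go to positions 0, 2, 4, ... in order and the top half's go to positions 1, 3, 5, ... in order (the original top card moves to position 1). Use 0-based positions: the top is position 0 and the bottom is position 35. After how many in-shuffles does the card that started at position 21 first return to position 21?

Follow position 21 under repeated in-shuffles:
21 → 6 → 13 → 27 → 18 → 0 → 1 → 3 → ... → 21 (length 36)
It first returns after 36 in-shuffles.

36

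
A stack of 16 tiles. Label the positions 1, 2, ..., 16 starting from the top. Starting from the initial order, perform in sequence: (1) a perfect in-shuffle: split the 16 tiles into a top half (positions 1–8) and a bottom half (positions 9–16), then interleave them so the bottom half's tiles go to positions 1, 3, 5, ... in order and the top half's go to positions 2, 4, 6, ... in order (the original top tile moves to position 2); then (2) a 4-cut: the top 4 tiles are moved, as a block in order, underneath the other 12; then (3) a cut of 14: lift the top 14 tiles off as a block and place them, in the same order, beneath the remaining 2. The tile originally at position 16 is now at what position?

13

Track the tile from position 16 forward through each operation:
  after op 1 (in-shuffle): 16 → 15
  after op 2 (cut 4): 15 → 11
  after op 3 (cut 14): 11 → 13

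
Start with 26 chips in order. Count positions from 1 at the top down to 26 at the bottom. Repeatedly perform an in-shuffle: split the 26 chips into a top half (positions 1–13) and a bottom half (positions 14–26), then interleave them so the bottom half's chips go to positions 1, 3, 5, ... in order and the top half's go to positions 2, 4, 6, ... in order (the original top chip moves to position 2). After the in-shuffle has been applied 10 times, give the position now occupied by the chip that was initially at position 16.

Track the chip's position through each in-shuffle:
16 → 5 → 10 → 20 → 13 → 26 → 25 → 23 → 19 → 11 → 22

22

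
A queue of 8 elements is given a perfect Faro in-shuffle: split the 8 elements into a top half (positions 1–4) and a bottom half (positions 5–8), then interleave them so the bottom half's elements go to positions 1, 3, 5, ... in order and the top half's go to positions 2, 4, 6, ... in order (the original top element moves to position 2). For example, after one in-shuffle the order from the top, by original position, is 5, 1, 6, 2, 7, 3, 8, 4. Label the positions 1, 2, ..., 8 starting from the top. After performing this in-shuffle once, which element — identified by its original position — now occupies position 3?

6

Work backwards from position 3, undoing one in-shuffle at a time:
3 ← 6
So the element now at position 3 started at position 6.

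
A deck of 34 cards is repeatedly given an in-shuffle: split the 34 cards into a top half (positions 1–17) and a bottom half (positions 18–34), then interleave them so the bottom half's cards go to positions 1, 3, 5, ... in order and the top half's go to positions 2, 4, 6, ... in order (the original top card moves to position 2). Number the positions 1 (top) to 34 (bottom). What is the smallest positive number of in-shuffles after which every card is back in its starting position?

12

The in-shuffle permutes the 34 positions with cycle lengths [3, 3, 4, 12, 12].
Every card is home exactly when every cycle has completed a whole number of laps, i.e. after lcm(3, 4, 12) = 12 in-shuffles.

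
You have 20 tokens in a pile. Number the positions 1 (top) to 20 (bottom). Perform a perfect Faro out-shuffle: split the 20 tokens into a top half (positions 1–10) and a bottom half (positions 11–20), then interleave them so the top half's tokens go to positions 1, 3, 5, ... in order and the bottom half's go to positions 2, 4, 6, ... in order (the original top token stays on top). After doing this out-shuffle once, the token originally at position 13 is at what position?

6

Track the token's position through each out-shuffle:
13 → 6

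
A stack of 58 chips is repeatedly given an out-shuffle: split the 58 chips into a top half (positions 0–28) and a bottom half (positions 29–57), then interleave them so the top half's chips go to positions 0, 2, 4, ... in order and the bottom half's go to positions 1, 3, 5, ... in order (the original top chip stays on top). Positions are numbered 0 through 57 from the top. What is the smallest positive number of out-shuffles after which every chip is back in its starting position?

18

The out-shuffle permutes the 58 positions with cycle lengths [1, 1, 2, 18, 18, 18].
Every chip is home exactly when every cycle has completed a whole number of laps, i.e. after lcm(1, 2, 18) = 18 out-shuffles.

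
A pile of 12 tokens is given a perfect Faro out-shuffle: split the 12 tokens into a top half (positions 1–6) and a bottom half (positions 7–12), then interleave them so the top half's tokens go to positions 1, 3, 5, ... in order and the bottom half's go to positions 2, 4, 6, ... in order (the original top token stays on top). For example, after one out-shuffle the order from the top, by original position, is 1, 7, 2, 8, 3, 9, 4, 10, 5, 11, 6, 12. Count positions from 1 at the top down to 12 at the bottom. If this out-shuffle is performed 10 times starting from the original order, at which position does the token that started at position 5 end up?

5

Track the token's position through each out-shuffle:
5 → 9 → 6 → 11 → 10 → 8 → 4 → 7 → 2 → 3 → 5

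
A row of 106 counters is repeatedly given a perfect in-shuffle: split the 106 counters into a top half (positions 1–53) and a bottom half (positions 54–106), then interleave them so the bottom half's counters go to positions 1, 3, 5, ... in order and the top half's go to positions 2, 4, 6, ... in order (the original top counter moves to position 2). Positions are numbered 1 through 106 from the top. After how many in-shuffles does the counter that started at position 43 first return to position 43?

106

Follow position 43 under repeated in-shuffles:
43 → 86 → 65 → 23 → 46 → 92 → 77 → 47 → ... → 43 (length 106)
It first returns after 106 in-shuffles.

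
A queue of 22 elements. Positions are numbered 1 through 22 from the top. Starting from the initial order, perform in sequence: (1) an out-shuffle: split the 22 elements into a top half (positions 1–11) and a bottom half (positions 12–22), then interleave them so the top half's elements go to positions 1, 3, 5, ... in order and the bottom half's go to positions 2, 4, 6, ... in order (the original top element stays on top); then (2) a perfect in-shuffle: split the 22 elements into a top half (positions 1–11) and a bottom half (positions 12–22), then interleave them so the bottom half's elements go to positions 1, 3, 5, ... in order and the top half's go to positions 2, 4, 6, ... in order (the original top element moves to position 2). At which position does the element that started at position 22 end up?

21

Track the element from position 22 forward through each operation:
  after op 1 (out-shuffle): 22 → 22
  after op 2 (in-shuffle): 22 → 21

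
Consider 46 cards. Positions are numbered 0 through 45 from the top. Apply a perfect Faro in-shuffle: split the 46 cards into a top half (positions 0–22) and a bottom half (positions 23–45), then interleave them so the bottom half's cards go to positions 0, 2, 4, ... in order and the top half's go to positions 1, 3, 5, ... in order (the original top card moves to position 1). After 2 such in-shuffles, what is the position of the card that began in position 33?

Track the card's position through each in-shuffle:
33 → 20 → 41

41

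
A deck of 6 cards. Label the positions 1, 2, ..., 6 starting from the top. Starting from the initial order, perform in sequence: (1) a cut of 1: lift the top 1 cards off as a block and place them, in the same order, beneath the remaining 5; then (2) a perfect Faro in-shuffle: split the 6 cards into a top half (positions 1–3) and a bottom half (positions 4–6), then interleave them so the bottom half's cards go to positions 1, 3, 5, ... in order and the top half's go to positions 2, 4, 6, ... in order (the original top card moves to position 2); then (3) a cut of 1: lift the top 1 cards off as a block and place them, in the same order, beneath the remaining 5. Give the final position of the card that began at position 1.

Track the card from position 1 forward through each operation:
  after op 1 (cut 1): 1 → 6
  after op 2 (in-shuffle): 6 → 5
  after op 3 (cut 1): 5 → 4

4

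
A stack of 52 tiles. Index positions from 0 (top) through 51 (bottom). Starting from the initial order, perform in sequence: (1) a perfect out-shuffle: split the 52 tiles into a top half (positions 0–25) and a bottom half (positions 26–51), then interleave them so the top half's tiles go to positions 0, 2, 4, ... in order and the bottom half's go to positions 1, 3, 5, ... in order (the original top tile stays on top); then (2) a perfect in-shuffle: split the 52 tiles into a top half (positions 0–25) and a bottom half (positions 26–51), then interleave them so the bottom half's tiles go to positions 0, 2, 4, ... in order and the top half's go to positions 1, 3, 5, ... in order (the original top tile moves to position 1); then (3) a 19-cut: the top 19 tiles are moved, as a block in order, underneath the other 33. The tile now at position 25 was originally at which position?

Undo the operations in reverse order, starting from position 25:
  undo op 3 (cut 19): 25 ← 44
  undo op 2 (in-shuffle, from bottom half): 44 ← 48
  undo op 1 (out-shuffle, from top half): 48 ← 24
So the tile at position 25 came from original position 24.

24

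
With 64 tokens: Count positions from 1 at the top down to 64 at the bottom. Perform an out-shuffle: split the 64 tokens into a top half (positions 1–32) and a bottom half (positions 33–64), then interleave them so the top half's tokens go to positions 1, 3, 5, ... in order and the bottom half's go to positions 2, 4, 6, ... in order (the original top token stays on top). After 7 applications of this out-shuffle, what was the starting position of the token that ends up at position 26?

45

Work backwards from position 26, undoing one out-shuffle at a time:
26 ← 45 ← 23 ← 12 ← 38 ← 51 ← 26 ← 45
So the token now at position 26 started at position 45.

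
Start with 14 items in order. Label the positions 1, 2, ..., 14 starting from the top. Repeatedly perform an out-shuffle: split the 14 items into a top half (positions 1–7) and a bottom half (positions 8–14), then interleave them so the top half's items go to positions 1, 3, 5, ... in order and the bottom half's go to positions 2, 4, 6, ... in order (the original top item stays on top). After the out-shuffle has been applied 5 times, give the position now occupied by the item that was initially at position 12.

2

Track the item's position through each out-shuffle:
12 → 10 → 6 → 11 → 8 → 2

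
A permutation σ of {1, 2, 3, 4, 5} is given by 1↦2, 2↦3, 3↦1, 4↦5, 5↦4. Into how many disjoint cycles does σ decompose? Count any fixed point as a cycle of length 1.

2

Cycle decomposition: (1 2 3) (4 5).
2 cycles.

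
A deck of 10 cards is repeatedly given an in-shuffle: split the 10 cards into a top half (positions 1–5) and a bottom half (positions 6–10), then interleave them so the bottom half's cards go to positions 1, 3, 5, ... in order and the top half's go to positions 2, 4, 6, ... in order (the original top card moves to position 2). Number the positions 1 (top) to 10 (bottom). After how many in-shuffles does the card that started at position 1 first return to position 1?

10

Follow position 1 under repeated in-shuffles:
1 → 2 → 4 → 8 → 5 → 10 → 9 → 7 → 3 → 6 → 1
It first returns after 10 in-shuffles.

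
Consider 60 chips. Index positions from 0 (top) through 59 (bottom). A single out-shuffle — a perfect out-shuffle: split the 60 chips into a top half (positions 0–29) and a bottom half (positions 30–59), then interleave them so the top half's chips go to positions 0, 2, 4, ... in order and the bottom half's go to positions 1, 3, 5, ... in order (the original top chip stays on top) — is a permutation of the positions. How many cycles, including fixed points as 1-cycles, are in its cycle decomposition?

3

Trace each unvisited position around until it returns:
(0) (1 2 4 8 16 32 ... len 58) (59)
3 cycles in total.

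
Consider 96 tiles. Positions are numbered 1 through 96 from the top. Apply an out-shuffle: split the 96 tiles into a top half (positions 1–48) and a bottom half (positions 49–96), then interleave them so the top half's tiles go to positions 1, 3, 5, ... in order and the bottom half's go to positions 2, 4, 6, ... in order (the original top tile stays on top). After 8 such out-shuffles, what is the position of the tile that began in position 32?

Track the tile's position through each out-shuffle:
32 → 63 → 30 → 59 → 22 → 43 → 85 → 74 → 52

52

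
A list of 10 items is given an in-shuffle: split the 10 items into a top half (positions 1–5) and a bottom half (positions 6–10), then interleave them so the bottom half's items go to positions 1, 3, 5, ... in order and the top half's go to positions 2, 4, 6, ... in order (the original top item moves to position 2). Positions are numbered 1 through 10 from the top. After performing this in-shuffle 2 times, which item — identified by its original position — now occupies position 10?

8

Work backwards from position 10, undoing one in-shuffle at a time:
10 ← 5 ← 8
So the item now at position 10 started at position 8.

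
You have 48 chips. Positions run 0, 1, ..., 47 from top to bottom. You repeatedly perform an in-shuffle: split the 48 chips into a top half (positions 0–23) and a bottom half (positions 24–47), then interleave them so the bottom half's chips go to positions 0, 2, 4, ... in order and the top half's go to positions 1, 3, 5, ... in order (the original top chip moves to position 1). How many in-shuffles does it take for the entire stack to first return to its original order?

The in-shuffle permutes the 48 positions with cycle lengths [3, 3, 21, 21].
Every chip is home exactly when every cycle has completed a whole number of laps, i.e. after lcm(3, 21) = 21 in-shuffles.

21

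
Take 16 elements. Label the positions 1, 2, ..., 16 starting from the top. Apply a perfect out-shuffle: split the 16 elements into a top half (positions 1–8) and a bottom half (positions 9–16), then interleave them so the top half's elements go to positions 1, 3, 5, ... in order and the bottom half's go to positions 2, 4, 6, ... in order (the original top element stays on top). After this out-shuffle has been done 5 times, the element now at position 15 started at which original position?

Work backwards from position 15, undoing one out-shuffle at a time:
15 ← 8 ← 12 ← 14 ← 15 ← 8
So the element now at position 15 started at position 8.

8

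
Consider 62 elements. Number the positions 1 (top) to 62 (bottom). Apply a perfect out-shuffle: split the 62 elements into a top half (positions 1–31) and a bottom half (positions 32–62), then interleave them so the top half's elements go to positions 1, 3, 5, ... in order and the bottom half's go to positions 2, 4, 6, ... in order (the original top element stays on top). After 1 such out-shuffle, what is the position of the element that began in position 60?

58

Track the element's position through each out-shuffle:
60 → 58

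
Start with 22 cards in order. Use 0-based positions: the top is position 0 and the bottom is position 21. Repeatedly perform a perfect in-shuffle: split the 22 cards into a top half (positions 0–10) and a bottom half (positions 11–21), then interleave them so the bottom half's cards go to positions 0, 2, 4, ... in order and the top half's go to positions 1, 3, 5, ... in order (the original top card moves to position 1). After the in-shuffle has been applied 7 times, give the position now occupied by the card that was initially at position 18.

Track the card's position through each in-shuffle:
18 → 14 → 6 → 13 → 4 → 9 → 19 → 16

16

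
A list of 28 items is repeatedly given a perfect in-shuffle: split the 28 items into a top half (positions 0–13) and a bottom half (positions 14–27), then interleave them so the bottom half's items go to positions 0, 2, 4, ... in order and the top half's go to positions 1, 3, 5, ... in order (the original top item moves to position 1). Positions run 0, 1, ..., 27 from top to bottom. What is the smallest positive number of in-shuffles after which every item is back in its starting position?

The in-shuffle permutes the 28 positions with cycle lengths [28].
Every item is home exactly when every cycle has completed a whole number of laps, i.e. after lcm(28) = 28 in-shuffles.

28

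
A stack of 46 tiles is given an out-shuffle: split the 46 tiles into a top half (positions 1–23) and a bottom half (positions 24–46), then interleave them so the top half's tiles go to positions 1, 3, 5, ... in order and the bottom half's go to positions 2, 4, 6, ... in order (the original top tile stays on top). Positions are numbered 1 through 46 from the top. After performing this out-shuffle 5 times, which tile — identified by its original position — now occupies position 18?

Work backwards from position 18, undoing one out-shuffle at a time:
18 ← 32 ← 39 ← 20 ← 33 ← 17
So the tile now at position 18 started at position 17.

17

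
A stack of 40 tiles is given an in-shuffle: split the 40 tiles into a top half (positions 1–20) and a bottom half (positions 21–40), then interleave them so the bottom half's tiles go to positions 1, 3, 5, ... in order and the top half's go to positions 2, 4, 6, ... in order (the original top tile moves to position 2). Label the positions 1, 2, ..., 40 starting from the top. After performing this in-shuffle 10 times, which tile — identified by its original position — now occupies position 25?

16

Work backwards from position 25, undoing one in-shuffle at a time:
25 ← 33 ← 37 ← 39 ← 40 ← 20 ← 10 ← 5 ← 23 ← 32 ← 16
So the tile now at position 25 started at position 16.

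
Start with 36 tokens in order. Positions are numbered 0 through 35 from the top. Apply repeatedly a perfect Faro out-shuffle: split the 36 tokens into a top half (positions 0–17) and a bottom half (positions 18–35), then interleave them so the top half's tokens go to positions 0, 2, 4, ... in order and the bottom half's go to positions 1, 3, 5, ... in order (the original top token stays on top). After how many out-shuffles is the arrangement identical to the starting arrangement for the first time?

The out-shuffle permutes the 36 positions with cycle lengths [1, 1, 3, 3, 4, 12, 12].
Every token is home exactly when every cycle has completed a whole number of laps, i.e. after lcm(1, 3, 4, 12) = 12 out-shuffles.

12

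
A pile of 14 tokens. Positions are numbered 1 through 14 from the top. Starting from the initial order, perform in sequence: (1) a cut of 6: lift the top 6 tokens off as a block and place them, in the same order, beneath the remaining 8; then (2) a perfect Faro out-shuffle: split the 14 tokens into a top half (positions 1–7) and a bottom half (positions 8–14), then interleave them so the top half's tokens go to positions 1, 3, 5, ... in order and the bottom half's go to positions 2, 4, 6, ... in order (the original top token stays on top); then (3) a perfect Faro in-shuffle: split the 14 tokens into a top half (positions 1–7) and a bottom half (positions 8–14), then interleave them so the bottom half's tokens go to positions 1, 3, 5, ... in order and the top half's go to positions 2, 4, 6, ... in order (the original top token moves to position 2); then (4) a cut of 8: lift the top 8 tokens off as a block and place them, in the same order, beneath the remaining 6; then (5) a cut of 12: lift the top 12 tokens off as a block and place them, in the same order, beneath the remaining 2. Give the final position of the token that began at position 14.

Track the token from position 14 forward through each operation:
  after op 1 (cut 6): 14 → 8
  after op 2 (out-shuffle): 8 → 2
  after op 3 (in-shuffle): 2 → 4
  after op 4 (cut 8): 4 → 10
  after op 5 (cut 12): 10 → 12

12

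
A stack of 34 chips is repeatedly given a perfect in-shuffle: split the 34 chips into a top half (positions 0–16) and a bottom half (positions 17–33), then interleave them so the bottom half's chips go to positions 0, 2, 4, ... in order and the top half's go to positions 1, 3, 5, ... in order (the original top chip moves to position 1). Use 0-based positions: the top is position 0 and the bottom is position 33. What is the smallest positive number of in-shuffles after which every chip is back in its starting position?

12

The in-shuffle permutes the 34 positions with cycle lengths [3, 3, 4, 12, 12].
Every chip is home exactly when every cycle has completed a whole number of laps, i.e. after lcm(3, 4, 12) = 12 in-shuffles.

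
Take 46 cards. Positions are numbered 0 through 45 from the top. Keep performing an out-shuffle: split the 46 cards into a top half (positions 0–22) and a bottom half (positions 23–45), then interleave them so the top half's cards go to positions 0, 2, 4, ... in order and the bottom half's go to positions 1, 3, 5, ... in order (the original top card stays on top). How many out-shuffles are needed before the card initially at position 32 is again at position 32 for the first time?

12

Follow position 32 under repeated out-shuffles:
32 → 19 → 38 → 31 → 17 → 34 → 23 → 1 → 2 → 4 → 8 → 16 → 32
It first returns after 12 out-shuffles.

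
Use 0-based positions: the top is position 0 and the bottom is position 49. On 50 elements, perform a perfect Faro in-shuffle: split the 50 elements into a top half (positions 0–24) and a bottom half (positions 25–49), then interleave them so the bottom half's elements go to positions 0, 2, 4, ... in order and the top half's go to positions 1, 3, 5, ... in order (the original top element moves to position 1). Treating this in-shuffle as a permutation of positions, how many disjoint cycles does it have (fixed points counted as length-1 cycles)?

Trace each unvisited position around until it returns:
(0 1 3 7 15 31 12 25) (2 5 11 23 47 44 38 26) (4 9 19 39 28 6 13 27) (8 17 35 20 41 32 14 29) (10 21 43 36 22 45 40 30) (16 33) (18 37 24 49 48 46 42 34)
7 cycles in total.

7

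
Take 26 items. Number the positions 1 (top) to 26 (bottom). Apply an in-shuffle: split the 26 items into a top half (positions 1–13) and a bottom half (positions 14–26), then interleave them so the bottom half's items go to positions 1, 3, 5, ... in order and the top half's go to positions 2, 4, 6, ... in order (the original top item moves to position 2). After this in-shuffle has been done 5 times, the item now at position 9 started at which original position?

Work backwards from position 9, undoing one in-shuffle at a time:
9 ← 18 ← 9 ← 18 ← 9 ← 18
So the item now at position 9 started at position 18.

18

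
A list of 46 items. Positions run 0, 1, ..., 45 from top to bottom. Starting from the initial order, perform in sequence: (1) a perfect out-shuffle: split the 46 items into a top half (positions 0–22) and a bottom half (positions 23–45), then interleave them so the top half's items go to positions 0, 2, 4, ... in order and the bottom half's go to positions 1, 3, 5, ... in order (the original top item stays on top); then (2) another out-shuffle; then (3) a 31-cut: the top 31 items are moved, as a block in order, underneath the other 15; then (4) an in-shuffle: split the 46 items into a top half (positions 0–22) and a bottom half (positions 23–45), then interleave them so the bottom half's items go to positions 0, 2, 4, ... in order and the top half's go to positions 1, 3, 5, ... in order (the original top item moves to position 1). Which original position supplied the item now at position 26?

39

Undo the operations in reverse order, starting from position 26:
  undo op 4 (in-shuffle, from bottom half): 26 ← 36
  undo op 3 (cut 31): 36 ← 21
  undo op 2 (out-shuffle, from bottom half): 21 ← 33
  undo op 1 (out-shuffle, from bottom half): 33 ← 39
So the item at position 26 came from original position 39.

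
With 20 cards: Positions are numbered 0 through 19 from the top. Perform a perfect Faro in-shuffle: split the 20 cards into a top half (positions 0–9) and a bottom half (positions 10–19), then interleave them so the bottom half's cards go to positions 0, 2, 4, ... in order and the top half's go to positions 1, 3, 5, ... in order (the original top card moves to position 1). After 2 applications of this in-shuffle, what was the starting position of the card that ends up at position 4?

Work backwards from position 4, undoing one in-shuffle at a time:
4 ← 12 ← 16
So the card now at position 4 started at position 16.

16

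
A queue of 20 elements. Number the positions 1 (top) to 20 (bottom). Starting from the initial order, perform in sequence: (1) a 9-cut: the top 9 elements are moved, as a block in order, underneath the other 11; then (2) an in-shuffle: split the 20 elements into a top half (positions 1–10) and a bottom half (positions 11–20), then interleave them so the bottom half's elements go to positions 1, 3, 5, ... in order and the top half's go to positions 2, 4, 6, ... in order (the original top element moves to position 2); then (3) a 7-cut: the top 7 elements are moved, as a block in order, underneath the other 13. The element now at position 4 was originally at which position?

Undo the operations in reverse order, starting from position 4:
  undo op 3 (cut 7): 4 ← 11
  undo op 2 (in-shuffle, from bottom half): 11 ← 16
  undo op 1 (cut 9): 16 ← 5
So the element at position 4 came from original position 5.

5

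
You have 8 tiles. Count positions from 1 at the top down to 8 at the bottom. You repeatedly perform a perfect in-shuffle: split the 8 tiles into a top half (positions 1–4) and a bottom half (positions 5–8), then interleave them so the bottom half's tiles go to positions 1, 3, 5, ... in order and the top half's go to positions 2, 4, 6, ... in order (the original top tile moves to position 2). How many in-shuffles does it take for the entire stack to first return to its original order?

The in-shuffle permutes the 8 positions with cycle lengths [2, 6].
Every tile is home exactly when every cycle has completed a whole number of laps, i.e. after lcm(2, 6) = 6 in-shuffles.

6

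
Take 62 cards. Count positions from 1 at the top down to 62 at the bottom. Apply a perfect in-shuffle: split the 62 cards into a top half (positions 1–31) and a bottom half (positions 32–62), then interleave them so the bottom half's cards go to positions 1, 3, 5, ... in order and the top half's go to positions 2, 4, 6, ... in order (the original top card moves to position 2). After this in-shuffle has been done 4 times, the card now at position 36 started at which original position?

18

Work backwards from position 36, undoing one in-shuffle at a time:
36 ← 18 ← 9 ← 36 ← 18
So the card now at position 36 started at position 18.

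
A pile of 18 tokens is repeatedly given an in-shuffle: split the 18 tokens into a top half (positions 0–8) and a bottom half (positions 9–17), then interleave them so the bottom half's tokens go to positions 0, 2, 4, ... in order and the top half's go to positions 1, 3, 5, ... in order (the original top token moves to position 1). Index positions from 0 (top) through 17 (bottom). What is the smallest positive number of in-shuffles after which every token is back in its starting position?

The in-shuffle permutes the 18 positions with cycle lengths [18].
Every token is home exactly when every cycle has completed a whole number of laps, i.e. after lcm(18) = 18 in-shuffles.

18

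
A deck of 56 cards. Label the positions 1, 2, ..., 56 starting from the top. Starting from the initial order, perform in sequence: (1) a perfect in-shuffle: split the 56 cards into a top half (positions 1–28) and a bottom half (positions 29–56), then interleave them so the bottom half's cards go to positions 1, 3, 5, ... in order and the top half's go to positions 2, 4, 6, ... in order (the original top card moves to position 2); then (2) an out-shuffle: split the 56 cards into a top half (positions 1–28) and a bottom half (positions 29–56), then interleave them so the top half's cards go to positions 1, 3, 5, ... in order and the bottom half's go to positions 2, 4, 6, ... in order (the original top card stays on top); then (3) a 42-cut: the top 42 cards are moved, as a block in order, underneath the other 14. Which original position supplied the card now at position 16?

43

Undo the operations in reverse order, starting from position 16:
  undo op 3 (cut 42): 16 ← 2
  undo op 2 (out-shuffle, from bottom half): 2 ← 29
  undo op 1 (in-shuffle, from bottom half): 29 ← 43
So the card at position 16 came from original position 43.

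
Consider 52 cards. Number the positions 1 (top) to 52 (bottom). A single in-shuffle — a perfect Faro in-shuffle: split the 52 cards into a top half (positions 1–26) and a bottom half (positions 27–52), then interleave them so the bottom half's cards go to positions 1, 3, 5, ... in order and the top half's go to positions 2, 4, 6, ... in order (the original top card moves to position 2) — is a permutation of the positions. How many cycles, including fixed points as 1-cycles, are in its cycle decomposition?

Trace each unvisited position around until it returns:
(1 2 4 8 16 32 ... len 52)
1 cycle in total.

1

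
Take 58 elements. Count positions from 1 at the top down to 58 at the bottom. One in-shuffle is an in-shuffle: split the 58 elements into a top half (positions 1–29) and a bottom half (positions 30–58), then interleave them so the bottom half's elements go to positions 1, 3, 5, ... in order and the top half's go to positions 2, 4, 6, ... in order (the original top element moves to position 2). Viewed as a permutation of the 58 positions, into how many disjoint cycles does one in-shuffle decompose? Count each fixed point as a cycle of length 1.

Trace each unvisited position around until it returns:
(1 2 4 8 16 32 ... len 58)
1 cycle in total.

1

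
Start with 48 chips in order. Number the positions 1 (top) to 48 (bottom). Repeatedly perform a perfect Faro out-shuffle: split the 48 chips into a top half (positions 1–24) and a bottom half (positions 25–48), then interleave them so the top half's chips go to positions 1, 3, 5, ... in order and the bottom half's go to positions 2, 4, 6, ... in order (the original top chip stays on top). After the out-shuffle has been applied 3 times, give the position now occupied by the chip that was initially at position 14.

11

Track the chip's position through each out-shuffle:
14 → 27 → 6 → 11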